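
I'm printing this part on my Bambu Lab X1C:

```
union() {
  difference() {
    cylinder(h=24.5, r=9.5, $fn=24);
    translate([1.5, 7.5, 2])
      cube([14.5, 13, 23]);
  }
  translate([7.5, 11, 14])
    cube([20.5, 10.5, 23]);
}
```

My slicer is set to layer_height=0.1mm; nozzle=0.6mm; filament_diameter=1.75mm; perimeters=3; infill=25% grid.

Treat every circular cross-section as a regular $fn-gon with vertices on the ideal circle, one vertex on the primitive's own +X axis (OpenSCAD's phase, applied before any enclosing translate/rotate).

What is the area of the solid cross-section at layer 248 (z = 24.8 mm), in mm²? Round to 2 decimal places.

At z = 24.8 mm: the cylinder is not intersected at this z (z outside [0, 24.5]); the cube at (1.5, 7.5) (footprint 14.5×13) is included at this height (area 188.50 mm²); After the difference (first − rest): the first operand is absent here, so nothing remains; the cube at (7.5, 11) (footprint 20.5×10.5) is included at this height (area 215.25 mm²); Merging all regions: only the 20.5×10.5 cube at (7.5, 11) is present, so the union is just that shape — area = 215.25 mm². Overall, the cross-section is a single solid region. Net area = 215.25 mm².

215.25 mm²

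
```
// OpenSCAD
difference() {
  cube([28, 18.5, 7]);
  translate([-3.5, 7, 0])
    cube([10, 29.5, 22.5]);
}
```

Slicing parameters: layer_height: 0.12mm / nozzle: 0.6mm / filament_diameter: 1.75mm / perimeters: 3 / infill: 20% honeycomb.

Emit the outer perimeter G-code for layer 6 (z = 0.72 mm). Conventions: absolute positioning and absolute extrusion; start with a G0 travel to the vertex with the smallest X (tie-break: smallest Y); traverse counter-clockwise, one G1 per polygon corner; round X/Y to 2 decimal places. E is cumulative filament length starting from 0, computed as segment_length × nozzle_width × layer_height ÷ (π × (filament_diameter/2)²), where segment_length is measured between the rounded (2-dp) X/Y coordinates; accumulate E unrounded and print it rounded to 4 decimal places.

At z = 0.72 mm: the cube is present — its section is the full 28×18.5 rectangle; the 10×29.5 cube at (-3.5, 7) contributes its full rectangle; Taking the first minus the rest: starting from the 28×18.5 cube, the 10×29.5 cube at (-3.5, 7) partially overlaps it — only the 74.75 mm² overlap (of its 295.00 mm²) is removed, clipping the outline — 1 connected region. The outline is a single polygon with 6 vertices. Extrusion per mm of travel: 0.6 × 0.12 / (π × 0.875²) = 0.029934. Accumulating E over each segment gives final E = 2.7839.

G0 X0.00 Y0.00 Z0.72
G1 X28.00 Y0.00 E0.8382
G1 X28.00 Y18.50 E1.3919
G1 X6.50 Y18.50 E2.0355
G1 X6.50 Y7.00 E2.3798
G1 X0.00 Y7.00 E2.5743
G1 X0.00 Y0.00 E2.7839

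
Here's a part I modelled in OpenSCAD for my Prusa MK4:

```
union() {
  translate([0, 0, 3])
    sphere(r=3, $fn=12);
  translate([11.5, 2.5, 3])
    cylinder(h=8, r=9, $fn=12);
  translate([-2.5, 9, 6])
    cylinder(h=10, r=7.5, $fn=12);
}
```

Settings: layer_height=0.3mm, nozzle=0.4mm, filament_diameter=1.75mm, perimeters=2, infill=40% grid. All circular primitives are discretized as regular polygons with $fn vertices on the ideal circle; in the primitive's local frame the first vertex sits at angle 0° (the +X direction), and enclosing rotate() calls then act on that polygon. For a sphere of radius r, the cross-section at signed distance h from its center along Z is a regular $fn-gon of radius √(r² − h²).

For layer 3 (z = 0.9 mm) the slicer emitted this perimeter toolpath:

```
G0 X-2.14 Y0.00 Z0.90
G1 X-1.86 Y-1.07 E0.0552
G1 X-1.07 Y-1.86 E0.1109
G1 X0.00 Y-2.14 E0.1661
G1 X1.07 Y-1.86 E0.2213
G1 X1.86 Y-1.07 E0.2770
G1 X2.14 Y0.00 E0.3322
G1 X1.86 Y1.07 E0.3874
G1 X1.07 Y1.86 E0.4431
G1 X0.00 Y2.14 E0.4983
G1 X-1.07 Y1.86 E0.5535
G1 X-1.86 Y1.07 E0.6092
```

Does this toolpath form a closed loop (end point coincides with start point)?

Start point (G0): (-2.14, 0.00). End point (last G1): the path does not return to the start — open.

no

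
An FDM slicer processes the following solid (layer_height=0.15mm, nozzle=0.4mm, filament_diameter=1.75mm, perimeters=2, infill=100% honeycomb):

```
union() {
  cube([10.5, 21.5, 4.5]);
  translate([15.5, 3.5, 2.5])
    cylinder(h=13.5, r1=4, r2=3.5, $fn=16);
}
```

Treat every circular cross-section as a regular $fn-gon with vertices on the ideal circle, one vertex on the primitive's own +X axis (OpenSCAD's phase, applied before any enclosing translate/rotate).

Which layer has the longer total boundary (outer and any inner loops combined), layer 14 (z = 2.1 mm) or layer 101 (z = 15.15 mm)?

Layer 14 (z = 2.1): the 10.5×21.5 cube contributes its full rectangle (perimeter 64.00 mm); the cone at (15.5, 3.5) is absent (z outside [2.5, 16]); Combining (union): only the 10.5×21.5 cube is present, so the union is just that shape — boundary = 64.00 mm. So its perimeter = 64.00 mm. Layer 101 (z = 15.15): the cube is absent (z outside [0, 4.5]); the cone at (15.5, 3.5) (r1=4→r2=3.5) has section circumradius 3.531 here — a regular 16-gon (perimeter = 2·16·3.531·sin(180°/16) = 22.05 mm); Combining (union): only the cone at (15.5, 3.5) is present, so the union is just that shape — boundary = 22.05 mm. So its perimeter = 22.05 mm. Layer 14 is larger (64.00 vs 22.05 mm).

layer 14 (z = 2.1 mm)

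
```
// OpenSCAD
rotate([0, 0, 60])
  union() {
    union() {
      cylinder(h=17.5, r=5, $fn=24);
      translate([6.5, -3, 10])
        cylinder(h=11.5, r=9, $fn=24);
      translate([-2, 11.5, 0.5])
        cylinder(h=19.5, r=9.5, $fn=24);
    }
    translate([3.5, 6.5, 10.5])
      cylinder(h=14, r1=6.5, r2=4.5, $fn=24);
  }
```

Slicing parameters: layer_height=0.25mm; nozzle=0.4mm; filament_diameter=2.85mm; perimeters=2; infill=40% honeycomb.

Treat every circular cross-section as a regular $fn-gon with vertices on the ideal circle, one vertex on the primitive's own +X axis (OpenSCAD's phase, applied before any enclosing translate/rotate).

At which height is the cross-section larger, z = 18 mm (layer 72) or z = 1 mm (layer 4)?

Layer 72 (z = 18): the cylinder does not reach this height (z outside [0, 17.5]); the cylinder at (6.5, -3): section is a regular 24-gon, circumradius r=9 (area = (24/2)·9.000²·sin(360°/24) = 251.57 mm²); the cylinder at (-2, 11.5): section is a regular 24-gon, circumradius r=9.5 (area = (24/2)·9.500²·sin(360°/24) = 280.30 mm²); Combining (union): the regions partially overlap — summed areas 531.87 mm² minus the doubly-counted overlap 7.95 mm² gives 523.92 mm² — area = 523.92 mm²; the cone at (3.5, 6.5) contributes a regular 24-gon of circumradius 5.429 (interpolated between r1=6.5 and r2=4.5 at t=0.536) (area = (24/2)·5.429²·sin(360°/24) = 91.53 mm²); Taking the union: the regions partially overlap — summed areas 615.45 mm² minus the doubly-counted overlap 83.65 mm² gives 531.79 mm² — area = 531.79 mm²; (rotated 60° about Z; rotation is an isometry so areas/perimeters/island counts are preserved). So its area = 531.79 mm². Layer 4 (z = 1): the r=5 cylinder gives a regular 24-gon of circumradius 5 (constant along its height) (area = (24/2)·5.000²·sin(360°/24) = 77.65 mm²); the cylinder at (6.5, -3) does not reach this height (z outside [10, 21.5]); the r=9.5 cylinder at (-2, 11.5) contributes a regular 24-gon of circumradius 9.5 (area = (24/2)·9.500²·sin(360°/24) = 280.30 mm²); Taking the union: the regions partially overlap — summed areas 357.95 mm² minus the doubly-counted overlap 14.80 mm² gives 343.14 mm² — area = 343.14 mm²; the cone at (3.5, 6.5) is absent (z outside [10.5, 24.5]); Merging all regions: only that combined region is present, so the union is just that shape — area = 343.14 mm²; (rotated 60° about Z; rotation is an isometry so areas/perimeters/island counts are preserved). So its area = 343.14 mm². Layer 72 is larger (531.79 vs 343.14 mm²).

layer 72 (z = 18 mm)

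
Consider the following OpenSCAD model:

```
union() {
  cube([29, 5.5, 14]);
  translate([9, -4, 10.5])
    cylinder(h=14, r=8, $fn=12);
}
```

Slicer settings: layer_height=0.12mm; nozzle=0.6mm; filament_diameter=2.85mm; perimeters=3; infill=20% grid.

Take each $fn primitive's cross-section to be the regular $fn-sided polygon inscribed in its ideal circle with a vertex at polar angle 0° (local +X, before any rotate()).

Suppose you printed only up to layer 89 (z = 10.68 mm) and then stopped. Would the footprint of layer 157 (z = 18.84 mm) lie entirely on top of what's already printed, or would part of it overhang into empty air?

entirely on top

Compare the two slices. At z = 10.68: the 29×5.5 cube contributes its full rectangle (area 159.50 mm²); the r=8 cylinder at (9, -4) gives a regular 12-gon of circumradius 8 (constant along its height) (area = (12/2)·8.000²·sin(360°/12) = 192.00 mm²); Taking the union: the regions partially overlap — summed areas 351.50 mm² minus the doubly-counted overlap 36.29 mm² gives 315.21 mm² — area = 315.21 mm². At z = 18.84: the cube is not intersected at this z (z outside [0, 14]); the r=8 cylinder at (9, -4) gives a regular 12-gon of circumradius 8 (constant along its height) (area = (12/2)·8.000²·sin(360°/12) = 192.00 mm²); Combining (union): only the r=8 cylinder at (9, -4) is present, so the union is just that shape — area = 192.00 mm². Checking containment: the cross-section at z = 18.84 is a subset of the cross-section at z = 10.68.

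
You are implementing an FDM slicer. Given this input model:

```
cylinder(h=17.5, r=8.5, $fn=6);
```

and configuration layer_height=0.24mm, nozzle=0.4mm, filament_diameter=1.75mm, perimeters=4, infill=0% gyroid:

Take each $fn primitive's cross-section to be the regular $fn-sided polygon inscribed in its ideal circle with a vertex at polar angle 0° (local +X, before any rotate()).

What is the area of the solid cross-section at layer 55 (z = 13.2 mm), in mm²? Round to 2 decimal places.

187.71 mm²

At z = 13.2 mm: the cylinder: section is a regular 6-gon, circumradius r=8.5 (area = (6/2)·8.500²·sin(360°/6) = 187.71 mm²). Overall, the cross-section is a single solid region. Net area = 187.71 mm².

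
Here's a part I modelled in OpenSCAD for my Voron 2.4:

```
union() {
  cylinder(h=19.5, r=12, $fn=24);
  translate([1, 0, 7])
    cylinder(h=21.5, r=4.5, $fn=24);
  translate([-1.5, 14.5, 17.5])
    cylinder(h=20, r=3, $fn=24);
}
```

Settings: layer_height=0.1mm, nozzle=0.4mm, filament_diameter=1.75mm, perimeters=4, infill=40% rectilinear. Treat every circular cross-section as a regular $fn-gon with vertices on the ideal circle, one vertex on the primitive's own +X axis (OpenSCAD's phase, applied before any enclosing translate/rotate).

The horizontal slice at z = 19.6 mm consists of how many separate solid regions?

2

At z = 19.6 mm: the cylinder does not reach this height (z outside [0, 19.5]); the r=4.5 cylinder at (1, 0) gives a regular 24-gon of circumradius 4.5 (constant along its height); the r=3 cylinder at (-1.5, 14.5) contributes a regular 24-gon of circumradius 3; Combining (union): the 2 present regions are separate (no shared area or edge), so areas and boundary lengths simply add and each stays a separate island — 2 connected regions. The result has 2 disconnected regions.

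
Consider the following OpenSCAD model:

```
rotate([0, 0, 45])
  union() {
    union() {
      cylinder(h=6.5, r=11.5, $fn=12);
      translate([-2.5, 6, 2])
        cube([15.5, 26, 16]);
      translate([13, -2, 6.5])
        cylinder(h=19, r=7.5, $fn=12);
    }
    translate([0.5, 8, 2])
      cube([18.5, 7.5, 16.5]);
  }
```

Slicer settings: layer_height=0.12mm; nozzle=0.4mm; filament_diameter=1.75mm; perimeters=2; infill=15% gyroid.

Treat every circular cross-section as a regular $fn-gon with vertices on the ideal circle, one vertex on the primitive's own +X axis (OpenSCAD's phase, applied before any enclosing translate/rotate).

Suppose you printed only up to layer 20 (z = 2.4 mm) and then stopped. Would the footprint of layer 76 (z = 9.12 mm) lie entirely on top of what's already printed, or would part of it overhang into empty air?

part overhangs

Compare the two slices. At z = 2.4: the cylinder: section is a regular 12-gon, circumradius r=11.5 (area = (12/2)·11.500²·sin(360°/12) = 396.75 mm²); the cube at (-2.5, 6) (footprint 15.5×26) is included at this height (area 403.00 mm²); the cylinder at (13, -2) is not intersected at this z (z outside [6.5, 25.5]); Merging all regions: the regions partially overlap — summed areas 799.75 mm² minus the doubly-counted overlap 47.95 mm² gives 751.80 mm² — area = 751.80 mm²; the 18.5×7.5 cube at (0.5, 8) contributes its full rectangle (area 138.75 mm²); Merging all regions: the regions partially overlap — summed areas 890.55 mm² minus the doubly-counted overlap 93.75 mm² gives 796.80 mm² — area = 796.80 mm²; (whole slice rotated 45° about Z — lengths, areas and connectivity unchanged). At z = 9.12: the cylinder does not reach this height (z outside [0, 6.5]); the cube at (-2.5, 6) is present — its section is the full 15.5×26 rectangle (area 403.00 mm²); the r=7.5 cylinder at (13, -2) gives a regular 12-gon of circumradius 7.5 (constant along its height) (area = (12/2)·7.500²·sin(360°/12) = 168.75 mm²); Merging all regions: the 2 present regions are separate (no shared area or edge), so areas and boundary lengths simply add and each stays a separate island — area = 571.75 mm²; the 18.5×7.5 cube at (0.5, 8) contributes its full rectangle (area 138.75 mm²); Merging all regions: the regions partially overlap — summed areas 710.50 mm² minus the doubly-counted overlap 93.75 mm² gives 616.75 mm² — area = 616.75 mm²; (whole slice rotated 45° about Z — lengths, areas and connectivity unchanged). Checking containment: at z = 9.12 the cross-section extends beyond the z = 2.4 cross-section by about 121.59 mm².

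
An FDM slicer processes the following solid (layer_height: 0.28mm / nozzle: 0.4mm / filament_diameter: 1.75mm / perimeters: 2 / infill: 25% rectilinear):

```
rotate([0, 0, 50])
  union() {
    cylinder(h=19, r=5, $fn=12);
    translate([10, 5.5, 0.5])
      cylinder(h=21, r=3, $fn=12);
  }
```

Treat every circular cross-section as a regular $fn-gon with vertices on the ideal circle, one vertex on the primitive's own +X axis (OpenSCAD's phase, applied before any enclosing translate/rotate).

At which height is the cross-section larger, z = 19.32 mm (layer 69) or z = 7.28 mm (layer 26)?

layer 26 (z = 7.28 mm)

Layer 69 (z = 19.32): the cylinder is absent (z outside [0, 19]); the r=3 cylinder at (10, 5.5) gives a regular 12-gon of circumradius 3 (constant along its height) (area = (12/2)·3.000²·sin(360°/12) = 27.00 mm²); Combining (union): only the r=3 cylinder at (10, 5.5) is present, so the union is just that shape — area = 27.00 mm²; (rotated 50° about Z; rotation is an isometry so areas/perimeters/island counts are preserved). So its area = 27.00 mm². Layer 26 (z = 7.28): the cylinder: section is a regular 12-gon, circumradius r=5 (area = (12/2)·5.000²·sin(360°/12) = 75.00 mm²); the cylinder at (10, 5.5): section is a regular 12-gon, circumradius r=3 (area = (12/2)·3.000²·sin(360°/12) = 27.00 mm²); Merging all regions: the 2 present regions are separate (no shared area or edge), so areas and boundary lengths simply add and each stays a separate island — area = 102.00 mm²; (whole slice rotated 50° about Z — lengths, areas and connectivity unchanged). So its area = 102.00 mm². Layer 26 is larger (102.00 vs 27.00 mm²).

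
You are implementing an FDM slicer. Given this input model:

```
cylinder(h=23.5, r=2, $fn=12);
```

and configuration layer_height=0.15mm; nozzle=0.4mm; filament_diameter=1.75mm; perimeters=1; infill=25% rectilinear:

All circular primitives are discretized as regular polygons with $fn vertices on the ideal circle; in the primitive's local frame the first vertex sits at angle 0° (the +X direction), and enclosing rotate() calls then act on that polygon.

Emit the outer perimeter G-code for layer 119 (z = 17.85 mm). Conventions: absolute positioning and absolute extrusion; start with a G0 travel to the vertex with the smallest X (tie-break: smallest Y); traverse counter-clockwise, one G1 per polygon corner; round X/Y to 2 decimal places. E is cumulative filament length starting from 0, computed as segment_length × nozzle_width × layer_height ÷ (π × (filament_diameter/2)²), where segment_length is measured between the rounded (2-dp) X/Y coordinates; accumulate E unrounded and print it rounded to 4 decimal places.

G0 X-2.00 Y0.00 Z17.85
G1 X-1.73 Y-1.00 E0.0258
G1 X-1.00 Y-1.73 E0.0516
G1 X0.00 Y-2.00 E0.0774
G1 X1.00 Y-1.73 E0.1033
G1 X1.73 Y-1.00 E0.1290
G1 X2.00 Y0.00 E0.1549
G1 X1.73 Y1.00 E0.1807
G1 X1.00 Y1.73 E0.2064
G1 X0.00 Y2.00 E0.2323
G1 X-1.00 Y1.73 E0.2581
G1 X-1.73 Y1.00 E0.2839
G1 X-2.00 Y0.00 E0.3097

At z = 17.85 mm: the r=2 cylinder contributes a regular 12-gon of circumradius 2. The outline is a single polygon with 12 vertices. Extrusion per mm of travel: 0.4 × 0.15 / (π × 0.875²) = 0.024945. Accumulating E over each segment gives final E = 0.3097.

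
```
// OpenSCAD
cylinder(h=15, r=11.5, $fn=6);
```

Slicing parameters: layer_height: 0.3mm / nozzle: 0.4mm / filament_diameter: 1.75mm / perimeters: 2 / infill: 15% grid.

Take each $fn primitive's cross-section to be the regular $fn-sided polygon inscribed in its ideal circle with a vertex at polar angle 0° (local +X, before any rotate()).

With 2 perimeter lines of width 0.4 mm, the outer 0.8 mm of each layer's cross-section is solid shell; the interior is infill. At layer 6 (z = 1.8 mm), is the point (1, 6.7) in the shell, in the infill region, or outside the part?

infill

At z = 1.8 mm: the cylinder: section is a regular 6-gon, circumradius r=11.5. Overall, the cross-section is a single solid region. The nearest boundary edge runs (5.75, 9.96)→(-5.75, 9.96); distance from the point to it = 3.26 mm. The point is inside the cross-section and 3.26 mm from the nearest boundary — more than the 0.8 mm shell width (2 × 0.4), so it's in the infill interior.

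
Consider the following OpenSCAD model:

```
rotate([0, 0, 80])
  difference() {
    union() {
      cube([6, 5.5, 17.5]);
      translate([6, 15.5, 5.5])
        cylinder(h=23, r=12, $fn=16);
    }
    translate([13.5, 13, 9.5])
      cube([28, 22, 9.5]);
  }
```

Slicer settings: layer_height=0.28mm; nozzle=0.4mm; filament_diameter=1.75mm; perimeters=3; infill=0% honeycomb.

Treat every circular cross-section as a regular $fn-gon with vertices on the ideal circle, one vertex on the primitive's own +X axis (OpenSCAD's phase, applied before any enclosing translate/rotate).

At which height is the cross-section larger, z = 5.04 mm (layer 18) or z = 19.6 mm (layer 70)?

layer 70 (z = 19.6 mm)

Layer 18 (z = 5.04): the 6×5.5 cube contributes its full rectangle (area 33.00 mm²); the cylinder at (6, 15.5) is not intersected at this z (z outside [5.5, 28.5]); Taking the union: only the 6×5.5 cube is present, so the union is just that shape — area = 33.00 mm²; the cube at (13.5, 13) is absent (z outside [9.5, 19]); Taking the first minus the rest: none of the subtracted shapes is present at this height, so the result so far is unchanged — area = 33.00 mm²; (rotated 80° about Z; rotation is an isometry so areas/perimeters/island counts are preserved). So its area = 33.00 mm². Layer 70 (z = 19.6): the cube does not reach this height (z outside [0, 17.5]); the r=12 cylinder at (6, 15.5) contributes a regular 16-gon of circumradius 12 (area = (16/2)·12.000²·sin(360°/16) = 440.85 mm²); Merging all regions: only the r=12 cylinder at (6, 15.5) is present, so the union is just that shape — area = 440.85 mm²; the cube at (13.5, 13) is not intersected at this z (z outside [9.5, 19]); After the difference (first − rest): none of the subtracted shapes is present at this height, so the result so far is unchanged — area = 440.85 mm²; (whole slice rotated 80° about Z — lengths, areas and connectivity unchanged). So its area = 440.85 mm². Layer 70 is larger (440.85 vs 33.00 mm²).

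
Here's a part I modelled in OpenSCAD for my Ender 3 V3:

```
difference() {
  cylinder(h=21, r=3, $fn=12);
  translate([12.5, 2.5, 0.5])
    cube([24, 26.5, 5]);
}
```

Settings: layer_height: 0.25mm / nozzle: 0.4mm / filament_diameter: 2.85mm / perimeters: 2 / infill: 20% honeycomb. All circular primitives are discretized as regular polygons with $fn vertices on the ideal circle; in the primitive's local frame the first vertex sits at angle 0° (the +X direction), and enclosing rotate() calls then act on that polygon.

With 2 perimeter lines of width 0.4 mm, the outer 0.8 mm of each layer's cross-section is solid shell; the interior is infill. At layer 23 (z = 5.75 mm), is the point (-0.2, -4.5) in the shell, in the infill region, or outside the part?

At z = 5.75 mm: the cylinder: section is a regular 12-gon, circumradius r=3; the cube at (12.5, 2.5) does not reach this height (z outside [0.5, 5.5]); Subtracting the remaining from the first: none of the subtracted shapes is present at this height, so the r=3 cylinder is unchanged — 1 connected region. Overall, the cross-section is a single solid region. The nearest boundary edge runs (-1.50, -2.60)→(-0.00, -3.00); distance from the point to it = 1.51 mm. The point is not inside any of the regions above, so it lies outside the cross-section (1.51 mm from the nearest boundary).

outside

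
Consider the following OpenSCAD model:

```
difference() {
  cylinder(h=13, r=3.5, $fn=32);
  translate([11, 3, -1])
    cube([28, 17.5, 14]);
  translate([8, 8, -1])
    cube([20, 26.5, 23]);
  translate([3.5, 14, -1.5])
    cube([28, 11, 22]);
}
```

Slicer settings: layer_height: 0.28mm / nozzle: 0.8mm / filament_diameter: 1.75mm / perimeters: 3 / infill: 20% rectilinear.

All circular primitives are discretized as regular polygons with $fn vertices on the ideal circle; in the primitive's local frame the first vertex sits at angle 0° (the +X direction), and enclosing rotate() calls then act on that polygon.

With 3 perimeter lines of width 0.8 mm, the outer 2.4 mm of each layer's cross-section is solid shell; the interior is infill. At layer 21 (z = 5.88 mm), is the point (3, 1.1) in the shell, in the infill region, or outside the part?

At z = 5.88 mm: the r=3.5 cylinder gives a regular 32-gon of circumradius 3.5 (constant along its height); the 28×17.5 cube at (11, 3) contributes its full rectangle; the 20×26.5 cube at (8, 8) contributes its full rectangle; the cube at (3.5, 14) (footprint 28×11) is included at this height; After the difference (first − rest): starting from the r=3.5 cylinder, the 28×17.5 cube at (11, 3) misses the remaining region (no effect); the 20×26.5 cube at (8, 8) misses the remaining region (no effect); the 28×11 cube at (3.5, 14) misses the remaining region (no effect) — 1 connected region. Overall, the cross-section is a single solid region. The nearest boundary edge runs (3.23, 1.34)→(3.43, 0.68); distance from the point to it = 0.29 mm. The point is inside the cross-section, 0.29 mm from the nearest boundary — within the 2.4 mm shell band (3 × 0.8).

shell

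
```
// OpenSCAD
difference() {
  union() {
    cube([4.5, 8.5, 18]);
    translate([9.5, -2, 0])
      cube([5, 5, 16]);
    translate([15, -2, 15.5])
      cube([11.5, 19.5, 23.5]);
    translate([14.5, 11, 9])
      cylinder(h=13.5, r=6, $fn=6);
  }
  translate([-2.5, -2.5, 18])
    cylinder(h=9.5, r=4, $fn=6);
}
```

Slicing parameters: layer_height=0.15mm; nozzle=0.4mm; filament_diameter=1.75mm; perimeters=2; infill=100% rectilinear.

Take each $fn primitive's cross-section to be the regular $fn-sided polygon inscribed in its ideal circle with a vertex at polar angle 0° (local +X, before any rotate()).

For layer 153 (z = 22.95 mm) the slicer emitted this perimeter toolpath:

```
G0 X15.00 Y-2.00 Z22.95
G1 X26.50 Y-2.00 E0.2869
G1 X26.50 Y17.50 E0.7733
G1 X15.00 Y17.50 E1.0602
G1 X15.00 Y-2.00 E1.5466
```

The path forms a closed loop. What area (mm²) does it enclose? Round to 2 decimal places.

Apply the shoelace formula to the sequence of (X, Y) vertices; enclosed area = 224.25 mm².

224.25 mm²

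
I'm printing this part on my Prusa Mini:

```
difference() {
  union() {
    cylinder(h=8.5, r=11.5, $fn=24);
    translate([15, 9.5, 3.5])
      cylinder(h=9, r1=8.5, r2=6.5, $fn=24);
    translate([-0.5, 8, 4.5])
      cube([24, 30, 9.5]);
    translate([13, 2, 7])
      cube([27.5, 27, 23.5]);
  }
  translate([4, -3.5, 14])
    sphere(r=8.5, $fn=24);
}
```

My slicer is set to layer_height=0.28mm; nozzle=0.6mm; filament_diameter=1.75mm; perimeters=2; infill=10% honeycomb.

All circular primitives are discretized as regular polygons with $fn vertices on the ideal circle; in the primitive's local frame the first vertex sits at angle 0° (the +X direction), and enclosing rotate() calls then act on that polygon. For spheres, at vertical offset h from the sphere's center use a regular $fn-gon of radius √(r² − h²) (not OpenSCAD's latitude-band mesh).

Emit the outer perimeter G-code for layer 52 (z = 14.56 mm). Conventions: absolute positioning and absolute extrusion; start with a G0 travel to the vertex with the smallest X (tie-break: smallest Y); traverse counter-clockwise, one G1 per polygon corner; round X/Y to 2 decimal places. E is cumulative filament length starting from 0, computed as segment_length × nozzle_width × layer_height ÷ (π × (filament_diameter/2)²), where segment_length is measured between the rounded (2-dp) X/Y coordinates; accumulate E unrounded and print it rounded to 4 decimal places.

G0 X13.00 Y2.00 Z14.56
G1 X40.50 Y2.00 E1.9208
G1 X40.50 Y29.00 E3.8066
G1 X13.00 Y29.00 E5.7274
G1 X13.00 Y2.00 E7.6132

At z = 14.56 mm: the cylinder is not intersected at this z (z outside [0, 8.5]); the cone at (15, 9.5) does not reach this height (z outside [3.5, 12.5]); the cube at (-0.5, 8) is not intersected at this z (z outside [4.5, 14]); the 27.5×27 cube at (13, 2) contributes its full rectangle; Taking the union: only the 27.5×27 cube at (13, 2) is present, so the union is just that shape — 1 connected region; the sphere at (4, -3.5): section is a regular 24-gon, circumradius = √(r²−h²) = √(8.5²−0.56²) = 8.482; After the difference (first − rest): starting from the result so far, the r=8.5 sphere at (4, -3.5) misses the remaining region (no effect) — 1 connected region. The outline is a single polygon with 4 vertices. Extrusion per mm of travel: 0.6 × 0.28 / (π × 0.875²) = 0.069846. Accumulating E over each segment gives final E = 7.6132.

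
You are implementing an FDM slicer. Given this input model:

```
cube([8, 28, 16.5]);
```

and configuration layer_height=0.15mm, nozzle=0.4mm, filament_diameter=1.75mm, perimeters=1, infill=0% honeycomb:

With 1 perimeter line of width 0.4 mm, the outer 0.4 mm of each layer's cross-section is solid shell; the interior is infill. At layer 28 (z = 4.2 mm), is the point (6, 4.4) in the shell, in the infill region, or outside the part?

At z = 4.2 mm: the cube is present — its section is the full 8×28 rectangle. Overall, the cross-section is a single solid region. The nearest boundary edge runs (8.00, 0.00)→(8.00, 28.00); distance from the point to it = 2.00 mm. The point is inside the cross-section and 2.00 mm from the nearest boundary — more than the 0.4 mm shell width (1 × 0.4), so it's in the infill interior.

infill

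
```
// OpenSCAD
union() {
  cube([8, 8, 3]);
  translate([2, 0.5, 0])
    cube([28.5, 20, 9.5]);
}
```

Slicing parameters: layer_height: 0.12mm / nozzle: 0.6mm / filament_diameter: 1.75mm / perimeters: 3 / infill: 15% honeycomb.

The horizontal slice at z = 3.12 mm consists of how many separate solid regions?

At z = 3.12 mm: the cube is not intersected at this z (z outside [0, 3]); the 28.5×20 cube at (2, 0.5) contributes its full rectangle; Merging all regions: only the 28.5×20 cube at (2, 0.5) is present, so the union is just that shape — 1 connected region. The result has 1 disconnected region.

1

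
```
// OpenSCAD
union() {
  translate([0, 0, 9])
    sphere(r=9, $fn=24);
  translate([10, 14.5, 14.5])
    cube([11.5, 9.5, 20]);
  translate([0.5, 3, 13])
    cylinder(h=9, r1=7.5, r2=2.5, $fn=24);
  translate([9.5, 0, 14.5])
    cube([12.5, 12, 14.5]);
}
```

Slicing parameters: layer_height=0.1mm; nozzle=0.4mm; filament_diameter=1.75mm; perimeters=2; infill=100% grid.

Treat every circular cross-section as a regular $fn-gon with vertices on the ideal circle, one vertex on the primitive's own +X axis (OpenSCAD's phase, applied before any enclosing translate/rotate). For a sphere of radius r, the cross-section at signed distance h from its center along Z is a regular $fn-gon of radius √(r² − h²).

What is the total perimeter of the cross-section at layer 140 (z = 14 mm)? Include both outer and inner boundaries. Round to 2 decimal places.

51.43 mm

At z = 14 mm: the sphere: section is a regular 24-gon, circumradius = √(r²−h²) = √(9²−5²) = 7.483 (perimeter = 2·24·7.483·sin(180°/24) = 46.88 mm); the cube at (10, 14.5) is absent (z outside [14.5, 34.5]); the cone at (0.5, 3) contributes a regular 24-gon of circumradius 6.944 (interpolated between r1=7.5 and r2=2.5 at t=0.111) (perimeter = 2·24·6.944·sin(180°/24) = 43.51 mm); the cube at (9.5, 0) is not intersected at this z (z outside [14.5, 29]); Combining (union): the regions partially overlap (shared area 117.87 mm²), so the edge portions inside another operand are dropped and the merged outline is re-measured after clipping — boundary = 51.43 mm. Overall, the cross-section is a single solid region. Total boundary length (outer) = 51.43 mm.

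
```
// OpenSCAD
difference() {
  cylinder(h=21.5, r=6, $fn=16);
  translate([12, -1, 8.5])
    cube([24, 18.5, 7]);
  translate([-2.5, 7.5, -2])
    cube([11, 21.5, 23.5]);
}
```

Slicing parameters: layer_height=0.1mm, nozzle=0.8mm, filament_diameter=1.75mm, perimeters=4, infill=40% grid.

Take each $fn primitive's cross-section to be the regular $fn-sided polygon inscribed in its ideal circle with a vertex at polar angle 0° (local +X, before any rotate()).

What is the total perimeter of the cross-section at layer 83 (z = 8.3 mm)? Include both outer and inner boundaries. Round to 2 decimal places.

37.46 mm

At z = 8.3 mm: the cylinder: section is a regular 16-gon, circumradius r=6 (perimeter = 2·16·6.000·sin(180°/16) = 37.46 mm); the cube at (12, -1) is absent (z outside [8.5, 15.5]); the cube at (-2.5, 7.5) (footprint 11×21.5) is included at this height (perimeter 65.00 mm); Subtracting the remaining from the first: starting from the r=6 cylinder, the 11×21.5 cube at (-2.5, 7.5) misses the remaining region (no effect) — boundary = 37.46 mm. Overall, the cross-section is a single solid region. Total boundary length (outer) = 37.46 mm.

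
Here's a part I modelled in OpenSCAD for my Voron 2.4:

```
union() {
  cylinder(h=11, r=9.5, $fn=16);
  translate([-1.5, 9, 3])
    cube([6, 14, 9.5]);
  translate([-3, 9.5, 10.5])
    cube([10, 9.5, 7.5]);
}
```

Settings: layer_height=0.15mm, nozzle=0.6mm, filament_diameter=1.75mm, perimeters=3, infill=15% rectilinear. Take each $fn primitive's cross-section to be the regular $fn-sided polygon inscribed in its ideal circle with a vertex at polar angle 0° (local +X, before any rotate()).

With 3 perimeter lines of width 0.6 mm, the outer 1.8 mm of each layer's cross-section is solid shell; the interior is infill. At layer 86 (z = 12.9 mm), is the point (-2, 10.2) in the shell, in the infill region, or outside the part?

At z = 12.9 mm: the cylinder is not intersected at this z (z outside [0, 11]); the cube at (-1.5, 9) is absent (z outside [3, 12.5]); the cube at (-3, 9.5) is present — its section is the full 10×9.5 rectangle; Combining (union): only the 10×9.5 cube at (-3, 9.5) is present, so the union is just that shape — 1 connected region. Overall, the cross-section is a single solid region. The nearest boundary edge runs (-3.00, 9.50)→(7.00, 9.50); distance from the point to it = 0.70 mm. The point is inside the cross-section, 0.70 mm from the nearest boundary — within the 1.8 mm shell band (3 × 0.6).

shell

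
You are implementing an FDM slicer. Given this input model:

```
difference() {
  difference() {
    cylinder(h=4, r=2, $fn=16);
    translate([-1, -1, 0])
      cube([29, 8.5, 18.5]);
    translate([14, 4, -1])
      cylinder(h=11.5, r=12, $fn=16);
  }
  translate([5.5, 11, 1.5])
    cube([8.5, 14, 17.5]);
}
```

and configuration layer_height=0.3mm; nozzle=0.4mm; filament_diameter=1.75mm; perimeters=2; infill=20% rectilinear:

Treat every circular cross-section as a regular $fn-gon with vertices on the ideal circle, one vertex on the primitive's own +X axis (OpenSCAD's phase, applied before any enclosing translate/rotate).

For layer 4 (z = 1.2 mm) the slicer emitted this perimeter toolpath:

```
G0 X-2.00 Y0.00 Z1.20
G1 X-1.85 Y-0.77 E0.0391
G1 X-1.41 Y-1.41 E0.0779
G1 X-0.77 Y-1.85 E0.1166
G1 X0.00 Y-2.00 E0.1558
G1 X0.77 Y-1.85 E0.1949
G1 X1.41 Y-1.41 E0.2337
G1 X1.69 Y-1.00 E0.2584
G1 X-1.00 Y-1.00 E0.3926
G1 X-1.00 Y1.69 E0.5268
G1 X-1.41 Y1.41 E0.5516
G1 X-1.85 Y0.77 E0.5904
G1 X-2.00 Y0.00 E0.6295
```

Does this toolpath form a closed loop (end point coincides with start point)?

Start point (G0): (-2.00, 0.00). End point (last G1): the path returns to the start — closed.

yes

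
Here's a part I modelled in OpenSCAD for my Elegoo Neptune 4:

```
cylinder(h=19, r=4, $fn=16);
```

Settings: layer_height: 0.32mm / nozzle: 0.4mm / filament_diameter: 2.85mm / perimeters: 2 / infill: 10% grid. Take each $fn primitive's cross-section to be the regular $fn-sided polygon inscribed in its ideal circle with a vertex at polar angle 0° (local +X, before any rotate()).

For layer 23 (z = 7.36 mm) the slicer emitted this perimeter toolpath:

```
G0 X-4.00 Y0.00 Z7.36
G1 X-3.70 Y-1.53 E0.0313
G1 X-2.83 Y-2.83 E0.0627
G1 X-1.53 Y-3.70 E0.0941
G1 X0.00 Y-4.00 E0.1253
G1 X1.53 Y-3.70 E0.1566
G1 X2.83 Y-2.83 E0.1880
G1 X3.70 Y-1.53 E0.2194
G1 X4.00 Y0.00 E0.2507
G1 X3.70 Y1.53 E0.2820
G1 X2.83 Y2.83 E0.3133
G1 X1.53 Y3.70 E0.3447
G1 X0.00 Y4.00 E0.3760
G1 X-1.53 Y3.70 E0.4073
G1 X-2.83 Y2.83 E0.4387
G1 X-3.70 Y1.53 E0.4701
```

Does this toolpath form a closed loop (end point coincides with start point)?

no

Start point (G0): (-4.00, 0.00). End point (last G1): the path does not return to the start — open.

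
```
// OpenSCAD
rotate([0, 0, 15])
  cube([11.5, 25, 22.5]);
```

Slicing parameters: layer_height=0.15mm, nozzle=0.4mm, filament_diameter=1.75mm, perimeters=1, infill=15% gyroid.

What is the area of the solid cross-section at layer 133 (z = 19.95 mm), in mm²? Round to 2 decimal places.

287.50 mm²

At z = 19.95 mm: the cube is present — its section is the full 11.5×25 rectangle (area 287.50 mm²); (rotated 15° about Z; rotation is an isometry so areas/perimeters/island counts are preserved). Overall, the cross-section is a single solid region. Net area = 287.50 mm².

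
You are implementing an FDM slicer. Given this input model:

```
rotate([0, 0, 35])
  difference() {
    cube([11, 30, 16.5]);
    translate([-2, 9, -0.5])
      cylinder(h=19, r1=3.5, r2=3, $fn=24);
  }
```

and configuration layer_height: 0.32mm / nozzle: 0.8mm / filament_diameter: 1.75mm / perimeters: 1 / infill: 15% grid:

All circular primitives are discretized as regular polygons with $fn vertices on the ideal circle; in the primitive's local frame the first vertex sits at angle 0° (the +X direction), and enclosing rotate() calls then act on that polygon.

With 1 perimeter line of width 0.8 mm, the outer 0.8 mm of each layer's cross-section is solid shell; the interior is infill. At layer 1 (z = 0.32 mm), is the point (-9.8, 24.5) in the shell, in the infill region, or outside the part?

infill

At z = 0.32 mm: the cube is present — its section is the full 11×30 rectangle; the cone at (-2, 9): at t=0.043 of its height the radius interpolates to r₁+(r₂−r₁)t = 3.478, giving a regular 24-gon of that circumradius; Subtracting the remaining from the first: starting from the 11×30 cube, the cone at (-2, 9) partially overlaps it — only the 5.77 mm² overlap (of its 37.58 mm²) is removed, clipping the outline — 1 connected region; (whole slice rotated 35° about Z — lengths, areas and connectivity unchanged). Overall, the cross-section is a single solid region. Undo the 35° rotation: the query point maps to (6.025, 25.690) in the un-rotated model frame. The nearest boundary edge runs (0.00, 30.00)→(11.00, 30.00); distance from the point to it = 4.31 mm. The point is inside the cross-section and 4.31 mm from the nearest boundary — more than the 0.8 mm shell width (1 × 0.8), so it's in the infill interior.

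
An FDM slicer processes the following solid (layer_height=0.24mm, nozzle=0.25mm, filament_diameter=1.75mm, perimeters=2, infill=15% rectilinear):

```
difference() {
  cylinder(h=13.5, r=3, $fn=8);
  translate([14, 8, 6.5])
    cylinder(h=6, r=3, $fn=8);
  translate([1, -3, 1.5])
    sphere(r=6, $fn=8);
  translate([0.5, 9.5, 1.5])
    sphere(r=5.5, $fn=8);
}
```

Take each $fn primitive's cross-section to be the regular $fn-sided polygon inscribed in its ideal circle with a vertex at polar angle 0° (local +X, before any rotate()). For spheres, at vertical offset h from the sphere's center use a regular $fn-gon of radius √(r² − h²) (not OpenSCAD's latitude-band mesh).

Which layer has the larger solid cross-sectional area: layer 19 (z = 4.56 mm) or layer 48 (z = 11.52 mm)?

layer 48 (z = 11.52 mm)

Layer 19 (z = 4.56): the cylinder: section is a regular 8-gon, circumradius r=3 (area = (8/2)·3.000²·sin(360°/8) = 25.46 mm²); the cylinder at (14, 8) does not reach this height (z outside [6.5, 12.5]); the sphere at (1, -3): section is a regular 8-gon, circumradius = √(r²−h²) = √(6²−3.06²) = 5.161 (area = (8/2)·5.161²·sin(360°/8) = 75.34 mm²); the r=5.5 sphere at (0.5, 9.5) slices to a regular 8-gon of circumradius 4.570 (√(r²−h²) with h=3.06 from center) (area = (8/2)·4.570²·sin(360°/8) = 59.08 mm²); After the difference (first − rest): starting from the r=3 cylinder (25.46 mm²), the r=6 sphere at (1, -3) partially overlaps it — only the 20.99 mm² overlap (of its 75.34 mm²) is removed, clipping the outline; the r=5.5 sphere at (0.5, 9.5) misses the remaining region (no effect) — area = 4.47 mm². So its area = 4.47 mm². Layer 48 (z = 11.52): the r=3 cylinder gives a regular 8-gon of circumradius 3 (constant along its height) (area = (8/2)·3.000²·sin(360°/8) = 25.46 mm²); the r=3 cylinder at (14, 8) gives a regular 8-gon of circumradius 3 (constant along its height) (area = (8/2)·3.000²·sin(360°/8) = 25.46 mm²); the sphere at (1, -3) is not intersected at this z (|z−center|=10.020 > r=6); the sphere at (0.5, 9.5) is absent (|z−center|=10.020 > r=5.5); After the difference (first − rest): starting from the r=3 cylinder (25.46 mm²), the r=3 cylinder at (14, 8) misses the remaining region (no effect) — area = 25.46 mm². So its area = 25.46 mm². Layer 48 is larger (25.46 vs 4.47 mm²).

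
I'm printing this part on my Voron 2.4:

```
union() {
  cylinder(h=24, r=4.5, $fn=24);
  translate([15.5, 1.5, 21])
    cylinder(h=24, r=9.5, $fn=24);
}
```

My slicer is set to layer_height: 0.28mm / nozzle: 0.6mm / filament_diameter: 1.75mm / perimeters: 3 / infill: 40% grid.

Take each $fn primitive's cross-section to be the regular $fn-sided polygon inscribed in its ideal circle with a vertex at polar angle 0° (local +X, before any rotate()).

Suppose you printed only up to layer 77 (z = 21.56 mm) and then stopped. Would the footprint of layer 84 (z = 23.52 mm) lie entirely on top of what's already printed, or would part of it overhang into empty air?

entirely on top

Compare the two slices. At z = 21.56: the r=4.5 cylinder contributes a regular 24-gon of circumradius 4.5 (area = (24/2)·4.500²·sin(360°/24) = 62.89 mm²); the r=9.5 cylinder at (15.5, 1.5) gives a regular 24-gon of circumradius 9.5 (constant along its height) (area = (24/2)·9.500²·sin(360°/24) = 280.30 mm²); Merging all regions: the 2 present regions are separate (no shared area or edge), so areas and boundary lengths simply add and each stays a separate island — area = 343.19 mm². At z = 23.52: the cylinder: section is a regular 24-gon, circumradius r=4.5 (area = (24/2)·4.500²·sin(360°/24) = 62.89 mm²); the r=9.5 cylinder at (15.5, 1.5) contributes a regular 24-gon of circumradius 9.5 (area = (24/2)·9.500²·sin(360°/24) = 280.30 mm²); Taking the union: the 2 present regions are separate (no shared area or edge), so areas and boundary lengths simply add and each stays a separate island — area = 343.19 mm². Checking containment: the cross-section at z = 23.52 is a subset of the cross-section at z = 21.56.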